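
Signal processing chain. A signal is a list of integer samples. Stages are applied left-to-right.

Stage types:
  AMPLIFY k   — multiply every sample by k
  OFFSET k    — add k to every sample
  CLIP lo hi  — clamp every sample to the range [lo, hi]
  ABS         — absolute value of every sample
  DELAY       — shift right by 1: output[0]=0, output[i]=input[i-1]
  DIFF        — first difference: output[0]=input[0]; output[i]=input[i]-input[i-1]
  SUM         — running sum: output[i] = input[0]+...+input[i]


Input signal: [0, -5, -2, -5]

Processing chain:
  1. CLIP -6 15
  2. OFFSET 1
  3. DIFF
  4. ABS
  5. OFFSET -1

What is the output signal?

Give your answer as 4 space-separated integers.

Input: [0, -5, -2, -5]
Stage 1 (CLIP -6 15): clip(0,-6,15)=0, clip(-5,-6,15)=-5, clip(-2,-6,15)=-2, clip(-5,-6,15)=-5 -> [0, -5, -2, -5]
Stage 2 (OFFSET 1): 0+1=1, -5+1=-4, -2+1=-1, -5+1=-4 -> [1, -4, -1, -4]
Stage 3 (DIFF): s[0]=1, -4-1=-5, -1--4=3, -4--1=-3 -> [1, -5, 3, -3]
Stage 4 (ABS): |1|=1, |-5|=5, |3|=3, |-3|=3 -> [1, 5, 3, 3]
Stage 5 (OFFSET -1): 1+-1=0, 5+-1=4, 3+-1=2, 3+-1=2 -> [0, 4, 2, 2]

Answer: 0 4 2 2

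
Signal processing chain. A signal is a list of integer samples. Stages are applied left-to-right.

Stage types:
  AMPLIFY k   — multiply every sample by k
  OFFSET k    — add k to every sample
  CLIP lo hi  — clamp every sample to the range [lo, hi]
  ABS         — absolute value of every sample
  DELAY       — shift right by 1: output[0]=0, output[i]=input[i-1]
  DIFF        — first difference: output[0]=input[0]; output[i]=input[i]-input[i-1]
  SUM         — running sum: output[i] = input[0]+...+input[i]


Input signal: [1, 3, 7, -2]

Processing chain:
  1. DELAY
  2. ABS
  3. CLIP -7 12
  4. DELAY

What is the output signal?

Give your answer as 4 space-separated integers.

Answer: 0 0 1 3

Derivation:
Input: [1, 3, 7, -2]
Stage 1 (DELAY): [0, 1, 3, 7] = [0, 1, 3, 7] -> [0, 1, 3, 7]
Stage 2 (ABS): |0|=0, |1|=1, |3|=3, |7|=7 -> [0, 1, 3, 7]
Stage 3 (CLIP -7 12): clip(0,-7,12)=0, clip(1,-7,12)=1, clip(3,-7,12)=3, clip(7,-7,12)=7 -> [0, 1, 3, 7]
Stage 4 (DELAY): [0, 0, 1, 3] = [0, 0, 1, 3] -> [0, 0, 1, 3]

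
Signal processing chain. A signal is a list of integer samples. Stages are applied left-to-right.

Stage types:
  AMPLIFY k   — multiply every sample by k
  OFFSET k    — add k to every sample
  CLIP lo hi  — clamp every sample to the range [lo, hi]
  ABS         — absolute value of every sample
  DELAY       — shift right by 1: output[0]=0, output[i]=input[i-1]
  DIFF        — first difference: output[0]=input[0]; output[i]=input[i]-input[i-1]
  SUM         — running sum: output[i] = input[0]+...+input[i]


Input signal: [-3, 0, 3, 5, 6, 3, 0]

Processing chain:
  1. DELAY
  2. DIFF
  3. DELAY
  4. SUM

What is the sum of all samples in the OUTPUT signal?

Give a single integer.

Answer: 11

Derivation:
Input: [-3, 0, 3, 5, 6, 3, 0]
Stage 1 (DELAY): [0, -3, 0, 3, 5, 6, 3] = [0, -3, 0, 3, 5, 6, 3] -> [0, -3, 0, 3, 5, 6, 3]
Stage 2 (DIFF): s[0]=0, -3-0=-3, 0--3=3, 3-0=3, 5-3=2, 6-5=1, 3-6=-3 -> [0, -3, 3, 3, 2, 1, -3]
Stage 3 (DELAY): [0, 0, -3, 3, 3, 2, 1] = [0, 0, -3, 3, 3, 2, 1] -> [0, 0, -3, 3, 3, 2, 1]
Stage 4 (SUM): sum[0..0]=0, sum[0..1]=0, sum[0..2]=-3, sum[0..3]=0, sum[0..4]=3, sum[0..5]=5, sum[0..6]=6 -> [0, 0, -3, 0, 3, 5, 6]
Output sum: 11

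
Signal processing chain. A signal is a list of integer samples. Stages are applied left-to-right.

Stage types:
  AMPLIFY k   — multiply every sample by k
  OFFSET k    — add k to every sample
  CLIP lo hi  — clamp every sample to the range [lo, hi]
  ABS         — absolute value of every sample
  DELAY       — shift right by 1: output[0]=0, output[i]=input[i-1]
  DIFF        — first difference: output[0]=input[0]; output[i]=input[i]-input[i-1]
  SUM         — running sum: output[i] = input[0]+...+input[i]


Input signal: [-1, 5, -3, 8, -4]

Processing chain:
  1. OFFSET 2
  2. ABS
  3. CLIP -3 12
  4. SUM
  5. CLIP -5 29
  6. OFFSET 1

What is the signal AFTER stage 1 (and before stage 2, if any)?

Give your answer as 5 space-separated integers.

Input: [-1, 5, -3, 8, -4]
Stage 1 (OFFSET 2): -1+2=1, 5+2=7, -3+2=-1, 8+2=10, -4+2=-2 -> [1, 7, -1, 10, -2]

Answer: 1 7 -1 10 -2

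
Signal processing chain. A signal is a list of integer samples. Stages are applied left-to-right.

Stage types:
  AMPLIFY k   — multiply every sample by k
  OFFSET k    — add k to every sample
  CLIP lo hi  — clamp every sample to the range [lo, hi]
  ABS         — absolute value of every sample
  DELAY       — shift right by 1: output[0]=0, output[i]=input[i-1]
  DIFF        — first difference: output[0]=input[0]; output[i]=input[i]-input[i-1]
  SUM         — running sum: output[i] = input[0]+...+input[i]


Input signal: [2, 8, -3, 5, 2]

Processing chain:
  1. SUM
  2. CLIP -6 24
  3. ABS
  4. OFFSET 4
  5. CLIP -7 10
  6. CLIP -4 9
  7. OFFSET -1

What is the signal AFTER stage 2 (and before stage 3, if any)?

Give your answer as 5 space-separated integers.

Answer: 2 10 7 12 14

Derivation:
Input: [2, 8, -3, 5, 2]
Stage 1 (SUM): sum[0..0]=2, sum[0..1]=10, sum[0..2]=7, sum[0..3]=12, sum[0..4]=14 -> [2, 10, 7, 12, 14]
Stage 2 (CLIP -6 24): clip(2,-6,24)=2, clip(10,-6,24)=10, clip(7,-6,24)=7, clip(12,-6,24)=12, clip(14,-6,24)=14 -> [2, 10, 7, 12, 14]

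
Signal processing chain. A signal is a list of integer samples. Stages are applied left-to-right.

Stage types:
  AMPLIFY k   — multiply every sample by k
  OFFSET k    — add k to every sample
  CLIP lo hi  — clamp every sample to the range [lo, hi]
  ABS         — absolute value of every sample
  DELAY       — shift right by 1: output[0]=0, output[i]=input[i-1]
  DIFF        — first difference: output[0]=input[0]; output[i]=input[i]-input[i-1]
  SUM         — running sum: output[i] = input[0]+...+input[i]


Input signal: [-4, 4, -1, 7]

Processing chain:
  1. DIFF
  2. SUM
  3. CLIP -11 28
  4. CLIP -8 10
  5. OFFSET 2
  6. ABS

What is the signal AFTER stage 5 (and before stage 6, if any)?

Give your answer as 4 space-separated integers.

Answer: -2 6 1 9

Derivation:
Input: [-4, 4, -1, 7]
Stage 1 (DIFF): s[0]=-4, 4--4=8, -1-4=-5, 7--1=8 -> [-4, 8, -5, 8]
Stage 2 (SUM): sum[0..0]=-4, sum[0..1]=4, sum[0..2]=-1, sum[0..3]=7 -> [-4, 4, -1, 7]
Stage 3 (CLIP -11 28): clip(-4,-11,28)=-4, clip(4,-11,28)=4, clip(-1,-11,28)=-1, clip(7,-11,28)=7 -> [-4, 4, -1, 7]
Stage 4 (CLIP -8 10): clip(-4,-8,10)=-4, clip(4,-8,10)=4, clip(-1,-8,10)=-1, clip(7,-8,10)=7 -> [-4, 4, -1, 7]
Stage 5 (OFFSET 2): -4+2=-2, 4+2=6, -1+2=1, 7+2=9 -> [-2, 6, 1, 9]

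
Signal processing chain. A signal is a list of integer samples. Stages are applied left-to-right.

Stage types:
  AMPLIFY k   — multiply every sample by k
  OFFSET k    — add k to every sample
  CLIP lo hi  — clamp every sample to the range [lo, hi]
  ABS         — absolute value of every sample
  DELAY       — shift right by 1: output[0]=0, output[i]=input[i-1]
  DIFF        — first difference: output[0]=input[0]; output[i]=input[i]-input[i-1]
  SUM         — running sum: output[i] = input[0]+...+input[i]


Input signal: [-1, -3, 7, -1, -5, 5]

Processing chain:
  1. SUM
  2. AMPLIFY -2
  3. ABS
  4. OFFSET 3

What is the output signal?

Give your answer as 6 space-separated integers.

Input: [-1, -3, 7, -1, -5, 5]
Stage 1 (SUM): sum[0..0]=-1, sum[0..1]=-4, sum[0..2]=3, sum[0..3]=2, sum[0..4]=-3, sum[0..5]=2 -> [-1, -4, 3, 2, -3, 2]
Stage 2 (AMPLIFY -2): -1*-2=2, -4*-2=8, 3*-2=-6, 2*-2=-4, -3*-2=6, 2*-2=-4 -> [2, 8, -6, -4, 6, -4]
Stage 3 (ABS): |2|=2, |8|=8, |-6|=6, |-4|=4, |6|=6, |-4|=4 -> [2, 8, 6, 4, 6, 4]
Stage 4 (OFFSET 3): 2+3=5, 8+3=11, 6+3=9, 4+3=7, 6+3=9, 4+3=7 -> [5, 11, 9, 7, 9, 7]

Answer: 5 11 9 7 9 7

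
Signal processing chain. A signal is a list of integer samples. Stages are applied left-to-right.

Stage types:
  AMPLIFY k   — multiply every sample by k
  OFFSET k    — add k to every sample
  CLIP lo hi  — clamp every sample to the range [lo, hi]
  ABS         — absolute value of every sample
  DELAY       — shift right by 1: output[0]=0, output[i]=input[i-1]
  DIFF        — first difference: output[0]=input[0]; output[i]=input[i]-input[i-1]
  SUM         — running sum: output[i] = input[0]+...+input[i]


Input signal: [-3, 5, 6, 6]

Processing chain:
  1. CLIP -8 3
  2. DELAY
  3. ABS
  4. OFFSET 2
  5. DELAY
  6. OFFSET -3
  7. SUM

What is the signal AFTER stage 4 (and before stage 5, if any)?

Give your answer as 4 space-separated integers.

Answer: 2 5 5 5

Derivation:
Input: [-3, 5, 6, 6]
Stage 1 (CLIP -8 3): clip(-3,-8,3)=-3, clip(5,-8,3)=3, clip(6,-8,3)=3, clip(6,-8,3)=3 -> [-3, 3, 3, 3]
Stage 2 (DELAY): [0, -3, 3, 3] = [0, -3, 3, 3] -> [0, -3, 3, 3]
Stage 3 (ABS): |0|=0, |-3|=3, |3|=3, |3|=3 -> [0, 3, 3, 3]
Stage 4 (OFFSET 2): 0+2=2, 3+2=5, 3+2=5, 3+2=5 -> [2, 5, 5, 5]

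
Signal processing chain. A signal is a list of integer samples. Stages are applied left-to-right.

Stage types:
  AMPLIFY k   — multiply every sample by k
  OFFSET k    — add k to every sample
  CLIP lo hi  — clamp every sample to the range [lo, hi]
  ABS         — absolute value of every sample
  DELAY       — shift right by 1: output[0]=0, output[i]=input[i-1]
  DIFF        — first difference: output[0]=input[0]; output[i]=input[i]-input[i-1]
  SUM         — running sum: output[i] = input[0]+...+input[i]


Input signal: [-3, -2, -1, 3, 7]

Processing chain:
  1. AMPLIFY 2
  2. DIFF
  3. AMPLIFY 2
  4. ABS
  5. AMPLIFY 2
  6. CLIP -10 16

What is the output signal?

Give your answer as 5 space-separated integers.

Answer: 16 8 8 16 16

Derivation:
Input: [-3, -2, -1, 3, 7]
Stage 1 (AMPLIFY 2): -3*2=-6, -2*2=-4, -1*2=-2, 3*2=6, 7*2=14 -> [-6, -4, -2, 6, 14]
Stage 2 (DIFF): s[0]=-6, -4--6=2, -2--4=2, 6--2=8, 14-6=8 -> [-6, 2, 2, 8, 8]
Stage 3 (AMPLIFY 2): -6*2=-12, 2*2=4, 2*2=4, 8*2=16, 8*2=16 -> [-12, 4, 4, 16, 16]
Stage 4 (ABS): |-12|=12, |4|=4, |4|=4, |16|=16, |16|=16 -> [12, 4, 4, 16, 16]
Stage 5 (AMPLIFY 2): 12*2=24, 4*2=8, 4*2=8, 16*2=32, 16*2=32 -> [24, 8, 8, 32, 32]
Stage 6 (CLIP -10 16): clip(24,-10,16)=16, clip(8,-10,16)=8, clip(8,-10,16)=8, clip(32,-10,16)=16, clip(32,-10,16)=16 -> [16, 8, 8, 16, 16]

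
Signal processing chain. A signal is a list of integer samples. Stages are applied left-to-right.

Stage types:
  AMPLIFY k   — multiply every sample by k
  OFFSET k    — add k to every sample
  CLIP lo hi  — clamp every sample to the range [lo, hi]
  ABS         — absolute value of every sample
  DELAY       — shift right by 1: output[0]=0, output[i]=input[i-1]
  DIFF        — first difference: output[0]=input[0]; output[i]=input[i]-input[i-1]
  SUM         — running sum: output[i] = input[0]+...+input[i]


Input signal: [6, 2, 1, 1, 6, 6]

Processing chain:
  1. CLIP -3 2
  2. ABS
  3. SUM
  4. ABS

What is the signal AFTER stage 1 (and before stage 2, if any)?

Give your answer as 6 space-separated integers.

Answer: 2 2 1 1 2 2

Derivation:
Input: [6, 2, 1, 1, 6, 6]
Stage 1 (CLIP -3 2): clip(6,-3,2)=2, clip(2,-3,2)=2, clip(1,-3,2)=1, clip(1,-3,2)=1, clip(6,-3,2)=2, clip(6,-3,2)=2 -> [2, 2, 1, 1, 2, 2]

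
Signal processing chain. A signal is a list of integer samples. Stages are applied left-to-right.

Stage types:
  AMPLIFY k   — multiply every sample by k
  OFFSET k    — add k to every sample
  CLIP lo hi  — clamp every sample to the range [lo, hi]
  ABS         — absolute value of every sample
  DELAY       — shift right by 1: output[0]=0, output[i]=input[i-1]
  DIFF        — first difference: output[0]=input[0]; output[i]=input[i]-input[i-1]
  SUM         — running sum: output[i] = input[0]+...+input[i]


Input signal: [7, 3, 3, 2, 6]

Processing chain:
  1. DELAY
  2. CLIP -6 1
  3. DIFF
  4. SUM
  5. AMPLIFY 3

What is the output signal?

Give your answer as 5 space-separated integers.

Input: [7, 3, 3, 2, 6]
Stage 1 (DELAY): [0, 7, 3, 3, 2] = [0, 7, 3, 3, 2] -> [0, 7, 3, 3, 2]
Stage 2 (CLIP -6 1): clip(0,-6,1)=0, clip(7,-6,1)=1, clip(3,-6,1)=1, clip(3,-6,1)=1, clip(2,-6,1)=1 -> [0, 1, 1, 1, 1]
Stage 3 (DIFF): s[0]=0, 1-0=1, 1-1=0, 1-1=0, 1-1=0 -> [0, 1, 0, 0, 0]
Stage 4 (SUM): sum[0..0]=0, sum[0..1]=1, sum[0..2]=1, sum[0..3]=1, sum[0..4]=1 -> [0, 1, 1, 1, 1]
Stage 5 (AMPLIFY 3): 0*3=0, 1*3=3, 1*3=3, 1*3=3, 1*3=3 -> [0, 3, 3, 3, 3]

Answer: 0 3 3 3 3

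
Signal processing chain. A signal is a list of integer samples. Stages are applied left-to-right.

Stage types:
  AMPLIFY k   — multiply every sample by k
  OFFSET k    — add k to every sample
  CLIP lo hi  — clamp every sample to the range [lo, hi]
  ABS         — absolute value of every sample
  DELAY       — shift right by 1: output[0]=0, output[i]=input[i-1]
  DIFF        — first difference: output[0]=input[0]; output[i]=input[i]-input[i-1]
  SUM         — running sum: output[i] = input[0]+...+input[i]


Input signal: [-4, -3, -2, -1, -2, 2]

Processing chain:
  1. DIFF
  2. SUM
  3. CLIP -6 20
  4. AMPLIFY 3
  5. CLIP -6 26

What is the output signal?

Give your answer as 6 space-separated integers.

Input: [-4, -3, -2, -1, -2, 2]
Stage 1 (DIFF): s[0]=-4, -3--4=1, -2--3=1, -1--2=1, -2--1=-1, 2--2=4 -> [-4, 1, 1, 1, -1, 4]
Stage 2 (SUM): sum[0..0]=-4, sum[0..1]=-3, sum[0..2]=-2, sum[0..3]=-1, sum[0..4]=-2, sum[0..5]=2 -> [-4, -3, -2, -1, -2, 2]
Stage 3 (CLIP -6 20): clip(-4,-6,20)=-4, clip(-3,-6,20)=-3, clip(-2,-6,20)=-2, clip(-1,-6,20)=-1, clip(-2,-6,20)=-2, clip(2,-6,20)=2 -> [-4, -3, -2, -1, -2, 2]
Stage 4 (AMPLIFY 3): -4*3=-12, -3*3=-9, -2*3=-6, -1*3=-3, -2*3=-6, 2*3=6 -> [-12, -9, -6, -3, -6, 6]
Stage 5 (CLIP -6 26): clip(-12,-6,26)=-6, clip(-9,-6,26)=-6, clip(-6,-6,26)=-6, clip(-3,-6,26)=-3, clip(-6,-6,26)=-6, clip(6,-6,26)=6 -> [-6, -6, -6, -3, -6, 6]

Answer: -6 -6 -6 -3 -6 6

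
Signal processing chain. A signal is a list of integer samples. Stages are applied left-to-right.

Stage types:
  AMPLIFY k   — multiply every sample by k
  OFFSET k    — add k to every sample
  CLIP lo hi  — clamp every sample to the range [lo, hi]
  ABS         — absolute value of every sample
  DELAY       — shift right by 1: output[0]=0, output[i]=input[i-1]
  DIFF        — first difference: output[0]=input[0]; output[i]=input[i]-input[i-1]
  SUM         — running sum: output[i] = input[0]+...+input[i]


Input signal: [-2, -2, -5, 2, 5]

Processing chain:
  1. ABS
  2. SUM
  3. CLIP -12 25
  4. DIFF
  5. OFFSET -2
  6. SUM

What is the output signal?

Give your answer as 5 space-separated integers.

Answer: 0 0 3 3 6

Derivation:
Input: [-2, -2, -5, 2, 5]
Stage 1 (ABS): |-2|=2, |-2|=2, |-5|=5, |2|=2, |5|=5 -> [2, 2, 5, 2, 5]
Stage 2 (SUM): sum[0..0]=2, sum[0..1]=4, sum[0..2]=9, sum[0..3]=11, sum[0..4]=16 -> [2, 4, 9, 11, 16]
Stage 3 (CLIP -12 25): clip(2,-12,25)=2, clip(4,-12,25)=4, clip(9,-12,25)=9, clip(11,-12,25)=11, clip(16,-12,25)=16 -> [2, 4, 9, 11, 16]
Stage 4 (DIFF): s[0]=2, 4-2=2, 9-4=5, 11-9=2, 16-11=5 -> [2, 2, 5, 2, 5]
Stage 5 (OFFSET -2): 2+-2=0, 2+-2=0, 5+-2=3, 2+-2=0, 5+-2=3 -> [0, 0, 3, 0, 3]
Stage 6 (SUM): sum[0..0]=0, sum[0..1]=0, sum[0..2]=3, sum[0..3]=3, sum[0..4]=6 -> [0, 0, 3, 3, 6]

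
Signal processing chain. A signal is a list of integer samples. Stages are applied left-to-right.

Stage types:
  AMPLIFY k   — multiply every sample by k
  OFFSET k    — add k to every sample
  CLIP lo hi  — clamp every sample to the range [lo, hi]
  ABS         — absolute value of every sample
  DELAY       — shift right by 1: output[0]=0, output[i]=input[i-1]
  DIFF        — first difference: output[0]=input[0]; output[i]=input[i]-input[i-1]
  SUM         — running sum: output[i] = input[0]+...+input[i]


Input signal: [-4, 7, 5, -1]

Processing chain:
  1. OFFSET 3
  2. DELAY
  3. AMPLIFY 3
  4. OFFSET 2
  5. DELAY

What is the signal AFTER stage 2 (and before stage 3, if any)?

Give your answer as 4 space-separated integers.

Input: [-4, 7, 5, -1]
Stage 1 (OFFSET 3): -4+3=-1, 7+3=10, 5+3=8, -1+3=2 -> [-1, 10, 8, 2]
Stage 2 (DELAY): [0, -1, 10, 8] = [0, -1, 10, 8] -> [0, -1, 10, 8]

Answer: 0 -1 10 8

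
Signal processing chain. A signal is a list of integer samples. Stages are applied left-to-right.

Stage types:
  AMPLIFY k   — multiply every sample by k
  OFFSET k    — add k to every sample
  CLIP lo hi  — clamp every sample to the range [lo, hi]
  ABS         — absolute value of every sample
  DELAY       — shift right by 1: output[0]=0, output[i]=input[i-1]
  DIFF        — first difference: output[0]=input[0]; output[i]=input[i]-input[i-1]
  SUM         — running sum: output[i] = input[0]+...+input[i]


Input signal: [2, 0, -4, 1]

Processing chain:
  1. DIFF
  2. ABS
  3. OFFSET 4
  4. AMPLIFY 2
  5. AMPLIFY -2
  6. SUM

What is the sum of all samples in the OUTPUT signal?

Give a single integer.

Answer: -268

Derivation:
Input: [2, 0, -4, 1]
Stage 1 (DIFF): s[0]=2, 0-2=-2, -4-0=-4, 1--4=5 -> [2, -2, -4, 5]
Stage 2 (ABS): |2|=2, |-2|=2, |-4|=4, |5|=5 -> [2, 2, 4, 5]
Stage 3 (OFFSET 4): 2+4=6, 2+4=6, 4+4=8, 5+4=9 -> [6, 6, 8, 9]
Stage 4 (AMPLIFY 2): 6*2=12, 6*2=12, 8*2=16, 9*2=18 -> [12, 12, 16, 18]
Stage 5 (AMPLIFY -2): 12*-2=-24, 12*-2=-24, 16*-2=-32, 18*-2=-36 -> [-24, -24, -32, -36]
Stage 6 (SUM): sum[0..0]=-24, sum[0..1]=-48, sum[0..2]=-80, sum[0..3]=-116 -> [-24, -48, -80, -116]
Output sum: -268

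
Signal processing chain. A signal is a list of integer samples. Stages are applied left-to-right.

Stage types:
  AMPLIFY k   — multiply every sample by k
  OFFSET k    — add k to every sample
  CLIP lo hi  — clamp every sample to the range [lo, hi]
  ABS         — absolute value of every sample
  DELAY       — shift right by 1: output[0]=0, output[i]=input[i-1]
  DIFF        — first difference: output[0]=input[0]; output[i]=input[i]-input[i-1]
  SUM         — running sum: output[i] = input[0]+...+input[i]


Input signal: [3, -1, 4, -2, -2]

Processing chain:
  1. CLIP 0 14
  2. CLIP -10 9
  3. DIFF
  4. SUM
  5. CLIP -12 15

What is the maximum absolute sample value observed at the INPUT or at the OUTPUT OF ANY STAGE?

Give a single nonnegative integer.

Answer: 4

Derivation:
Input: [3, -1, 4, -2, -2] (max |s|=4)
Stage 1 (CLIP 0 14): clip(3,0,14)=3, clip(-1,0,14)=0, clip(4,0,14)=4, clip(-2,0,14)=0, clip(-2,0,14)=0 -> [3, 0, 4, 0, 0] (max |s|=4)
Stage 2 (CLIP -10 9): clip(3,-10,9)=3, clip(0,-10,9)=0, clip(4,-10,9)=4, clip(0,-10,9)=0, clip(0,-10,9)=0 -> [3, 0, 4, 0, 0] (max |s|=4)
Stage 3 (DIFF): s[0]=3, 0-3=-3, 4-0=4, 0-4=-4, 0-0=0 -> [3, -3, 4, -4, 0] (max |s|=4)
Stage 4 (SUM): sum[0..0]=3, sum[0..1]=0, sum[0..2]=4, sum[0..3]=0, sum[0..4]=0 -> [3, 0, 4, 0, 0] (max |s|=4)
Stage 5 (CLIP -12 15): clip(3,-12,15)=3, clip(0,-12,15)=0, clip(4,-12,15)=4, clip(0,-12,15)=0, clip(0,-12,15)=0 -> [3, 0, 4, 0, 0] (max |s|=4)
Overall max amplitude: 4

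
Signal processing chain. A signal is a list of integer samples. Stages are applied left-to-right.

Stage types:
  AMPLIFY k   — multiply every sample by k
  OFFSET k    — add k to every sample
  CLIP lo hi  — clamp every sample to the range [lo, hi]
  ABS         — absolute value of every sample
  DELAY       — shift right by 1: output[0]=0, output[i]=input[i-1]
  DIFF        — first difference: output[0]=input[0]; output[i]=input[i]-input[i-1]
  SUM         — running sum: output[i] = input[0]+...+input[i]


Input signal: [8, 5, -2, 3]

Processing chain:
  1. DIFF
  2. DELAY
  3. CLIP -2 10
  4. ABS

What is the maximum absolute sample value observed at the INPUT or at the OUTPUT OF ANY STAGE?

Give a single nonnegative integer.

Input: [8, 5, -2, 3] (max |s|=8)
Stage 1 (DIFF): s[0]=8, 5-8=-3, -2-5=-7, 3--2=5 -> [8, -3, -7, 5] (max |s|=8)
Stage 2 (DELAY): [0, 8, -3, -7] = [0, 8, -3, -7] -> [0, 8, -3, -7] (max |s|=8)
Stage 3 (CLIP -2 10): clip(0,-2,10)=0, clip(8,-2,10)=8, clip(-3,-2,10)=-2, clip(-7,-2,10)=-2 -> [0, 8, -2, -2] (max |s|=8)
Stage 4 (ABS): |0|=0, |8|=8, |-2|=2, |-2|=2 -> [0, 8, 2, 2] (max |s|=8)
Overall max amplitude: 8

Answer: 8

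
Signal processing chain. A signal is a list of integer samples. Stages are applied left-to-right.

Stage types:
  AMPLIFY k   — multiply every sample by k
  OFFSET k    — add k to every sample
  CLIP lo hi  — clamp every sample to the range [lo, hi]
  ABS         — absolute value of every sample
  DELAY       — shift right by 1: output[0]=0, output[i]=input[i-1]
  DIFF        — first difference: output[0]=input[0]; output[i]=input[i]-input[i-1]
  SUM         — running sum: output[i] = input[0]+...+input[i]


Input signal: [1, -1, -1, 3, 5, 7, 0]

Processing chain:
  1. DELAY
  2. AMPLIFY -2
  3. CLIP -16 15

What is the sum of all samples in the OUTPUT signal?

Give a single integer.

Answer: -28

Derivation:
Input: [1, -1, -1, 3, 5, 7, 0]
Stage 1 (DELAY): [0, 1, -1, -1, 3, 5, 7] = [0, 1, -1, -1, 3, 5, 7] -> [0, 1, -1, -1, 3, 5, 7]
Stage 2 (AMPLIFY -2): 0*-2=0, 1*-2=-2, -1*-2=2, -1*-2=2, 3*-2=-6, 5*-2=-10, 7*-2=-14 -> [0, -2, 2, 2, -6, -10, -14]
Stage 3 (CLIP -16 15): clip(0,-16,15)=0, clip(-2,-16,15)=-2, clip(2,-16,15)=2, clip(2,-16,15)=2, clip(-6,-16,15)=-6, clip(-10,-16,15)=-10, clip(-14,-16,15)=-14 -> [0, -2, 2, 2, -6, -10, -14]
Output sum: -28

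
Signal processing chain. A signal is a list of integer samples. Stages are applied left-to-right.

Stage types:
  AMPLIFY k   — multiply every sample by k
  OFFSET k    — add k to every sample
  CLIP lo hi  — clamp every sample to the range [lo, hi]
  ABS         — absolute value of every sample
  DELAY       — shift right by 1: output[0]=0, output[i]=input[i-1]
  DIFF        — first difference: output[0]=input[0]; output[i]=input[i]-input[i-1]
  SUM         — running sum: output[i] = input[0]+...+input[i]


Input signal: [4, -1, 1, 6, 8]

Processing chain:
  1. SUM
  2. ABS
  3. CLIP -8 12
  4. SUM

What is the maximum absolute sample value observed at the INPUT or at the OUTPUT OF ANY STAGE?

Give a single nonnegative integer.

Answer: 33

Derivation:
Input: [4, -1, 1, 6, 8] (max |s|=8)
Stage 1 (SUM): sum[0..0]=4, sum[0..1]=3, sum[0..2]=4, sum[0..3]=10, sum[0..4]=18 -> [4, 3, 4, 10, 18] (max |s|=18)
Stage 2 (ABS): |4|=4, |3|=3, |4|=4, |10|=10, |18|=18 -> [4, 3, 4, 10, 18] (max |s|=18)
Stage 3 (CLIP -8 12): clip(4,-8,12)=4, clip(3,-8,12)=3, clip(4,-8,12)=4, clip(10,-8,12)=10, clip(18,-8,12)=12 -> [4, 3, 4, 10, 12] (max |s|=12)
Stage 4 (SUM): sum[0..0]=4, sum[0..1]=7, sum[0..2]=11, sum[0..3]=21, sum[0..4]=33 -> [4, 7, 11, 21, 33] (max |s|=33)
Overall max amplitude: 33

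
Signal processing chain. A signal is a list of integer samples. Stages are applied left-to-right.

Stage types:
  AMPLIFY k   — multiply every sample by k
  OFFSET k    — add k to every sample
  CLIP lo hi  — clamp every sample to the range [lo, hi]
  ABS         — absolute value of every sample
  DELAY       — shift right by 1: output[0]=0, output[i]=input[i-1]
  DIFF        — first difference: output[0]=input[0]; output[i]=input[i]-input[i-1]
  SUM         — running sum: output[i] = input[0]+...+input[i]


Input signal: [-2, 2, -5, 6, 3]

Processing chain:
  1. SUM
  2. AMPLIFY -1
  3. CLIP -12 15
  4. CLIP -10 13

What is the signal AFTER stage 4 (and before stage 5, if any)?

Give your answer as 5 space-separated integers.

Input: [-2, 2, -5, 6, 3]
Stage 1 (SUM): sum[0..0]=-2, sum[0..1]=0, sum[0..2]=-5, sum[0..3]=1, sum[0..4]=4 -> [-2, 0, -5, 1, 4]
Stage 2 (AMPLIFY -1): -2*-1=2, 0*-1=0, -5*-1=5, 1*-1=-1, 4*-1=-4 -> [2, 0, 5, -1, -4]
Stage 3 (CLIP -12 15): clip(2,-12,15)=2, clip(0,-12,15)=0, clip(5,-12,15)=5, clip(-1,-12,15)=-1, clip(-4,-12,15)=-4 -> [2, 0, 5, -1, -4]
Stage 4 (CLIP -10 13): clip(2,-10,13)=2, clip(0,-10,13)=0, clip(5,-10,13)=5, clip(-1,-10,13)=-1, clip(-4,-10,13)=-4 -> [2, 0, 5, -1, -4]

Answer: 2 0 5 -1 -4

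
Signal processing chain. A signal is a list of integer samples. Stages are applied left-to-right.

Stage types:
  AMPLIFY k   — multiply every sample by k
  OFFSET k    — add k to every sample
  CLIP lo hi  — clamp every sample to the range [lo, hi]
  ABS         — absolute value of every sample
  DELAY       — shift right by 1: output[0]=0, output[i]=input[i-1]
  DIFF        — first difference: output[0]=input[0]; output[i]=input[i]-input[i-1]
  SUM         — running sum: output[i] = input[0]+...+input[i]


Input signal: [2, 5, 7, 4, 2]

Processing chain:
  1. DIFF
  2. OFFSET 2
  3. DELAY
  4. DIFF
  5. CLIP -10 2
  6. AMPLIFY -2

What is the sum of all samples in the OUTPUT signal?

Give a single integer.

Answer: 6

Derivation:
Input: [2, 5, 7, 4, 2]
Stage 1 (DIFF): s[0]=2, 5-2=3, 7-5=2, 4-7=-3, 2-4=-2 -> [2, 3, 2, -3, -2]
Stage 2 (OFFSET 2): 2+2=4, 3+2=5, 2+2=4, -3+2=-1, -2+2=0 -> [4, 5, 4, -1, 0]
Stage 3 (DELAY): [0, 4, 5, 4, -1] = [0, 4, 5, 4, -1] -> [0, 4, 5, 4, -1]
Stage 4 (DIFF): s[0]=0, 4-0=4, 5-4=1, 4-5=-1, -1-4=-5 -> [0, 4, 1, -1, -5]
Stage 5 (CLIP -10 2): clip(0,-10,2)=0, clip(4,-10,2)=2, clip(1,-10,2)=1, clip(-1,-10,2)=-1, clip(-5,-10,2)=-5 -> [0, 2, 1, -1, -5]
Stage 6 (AMPLIFY -2): 0*-2=0, 2*-2=-4, 1*-2=-2, -1*-2=2, -5*-2=10 -> [0, -4, -2, 2, 10]
Output sum: 6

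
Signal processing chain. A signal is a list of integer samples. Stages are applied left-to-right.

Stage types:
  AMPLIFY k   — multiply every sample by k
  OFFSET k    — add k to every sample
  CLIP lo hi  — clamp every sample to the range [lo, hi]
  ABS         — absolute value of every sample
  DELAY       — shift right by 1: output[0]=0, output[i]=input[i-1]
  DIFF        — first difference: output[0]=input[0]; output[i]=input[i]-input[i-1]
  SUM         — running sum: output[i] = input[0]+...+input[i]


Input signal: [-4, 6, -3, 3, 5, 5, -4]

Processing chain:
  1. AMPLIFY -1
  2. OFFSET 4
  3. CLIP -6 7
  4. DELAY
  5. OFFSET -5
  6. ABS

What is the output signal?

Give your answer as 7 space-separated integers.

Input: [-4, 6, -3, 3, 5, 5, -4]
Stage 1 (AMPLIFY -1): -4*-1=4, 6*-1=-6, -3*-1=3, 3*-1=-3, 5*-1=-5, 5*-1=-5, -4*-1=4 -> [4, -6, 3, -3, -5, -5, 4]
Stage 2 (OFFSET 4): 4+4=8, -6+4=-2, 3+4=7, -3+4=1, -5+4=-1, -5+4=-1, 4+4=8 -> [8, -2, 7, 1, -1, -1, 8]
Stage 3 (CLIP -6 7): clip(8,-6,7)=7, clip(-2,-6,7)=-2, clip(7,-6,7)=7, clip(1,-6,7)=1, clip(-1,-6,7)=-1, clip(-1,-6,7)=-1, clip(8,-6,7)=7 -> [7, -2, 7, 1, -1, -1, 7]
Stage 4 (DELAY): [0, 7, -2, 7, 1, -1, -1] = [0, 7, -2, 7, 1, -1, -1] -> [0, 7, -2, 7, 1, -1, -1]
Stage 5 (OFFSET -5): 0+-5=-5, 7+-5=2, -2+-5=-7, 7+-5=2, 1+-5=-4, -1+-5=-6, -1+-5=-6 -> [-5, 2, -7, 2, -4, -6, -6]
Stage 6 (ABS): |-5|=5, |2|=2, |-7|=7, |2|=2, |-4|=4, |-6|=6, |-6|=6 -> [5, 2, 7, 2, 4, 6, 6]

Answer: 5 2 7 2 4 6 6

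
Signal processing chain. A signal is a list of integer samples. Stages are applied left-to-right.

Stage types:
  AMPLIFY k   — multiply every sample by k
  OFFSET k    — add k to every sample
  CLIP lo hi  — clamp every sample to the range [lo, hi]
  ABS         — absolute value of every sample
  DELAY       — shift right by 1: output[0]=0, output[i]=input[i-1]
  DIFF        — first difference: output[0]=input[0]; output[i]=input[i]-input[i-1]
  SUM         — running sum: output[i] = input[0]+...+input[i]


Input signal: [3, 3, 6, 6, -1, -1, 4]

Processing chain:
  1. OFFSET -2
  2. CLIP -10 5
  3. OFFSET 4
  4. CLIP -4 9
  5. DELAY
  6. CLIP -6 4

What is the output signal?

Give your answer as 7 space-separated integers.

Input: [3, 3, 6, 6, -1, -1, 4]
Stage 1 (OFFSET -2): 3+-2=1, 3+-2=1, 6+-2=4, 6+-2=4, -1+-2=-3, -1+-2=-3, 4+-2=2 -> [1, 1, 4, 4, -3, -3, 2]
Stage 2 (CLIP -10 5): clip(1,-10,5)=1, clip(1,-10,5)=1, clip(4,-10,5)=4, clip(4,-10,5)=4, clip(-3,-10,5)=-3, clip(-3,-10,5)=-3, clip(2,-10,5)=2 -> [1, 1, 4, 4, -3, -3, 2]
Stage 3 (OFFSET 4): 1+4=5, 1+4=5, 4+4=8, 4+4=8, -3+4=1, -3+4=1, 2+4=6 -> [5, 5, 8, 8, 1, 1, 6]
Stage 4 (CLIP -4 9): clip(5,-4,9)=5, clip(5,-4,9)=5, clip(8,-4,9)=8, clip(8,-4,9)=8, clip(1,-4,9)=1, clip(1,-4,9)=1, clip(6,-4,9)=6 -> [5, 5, 8, 8, 1, 1, 6]
Stage 5 (DELAY): [0, 5, 5, 8, 8, 1, 1] = [0, 5, 5, 8, 8, 1, 1] -> [0, 5, 5, 8, 8, 1, 1]
Stage 6 (CLIP -6 4): clip(0,-6,4)=0, clip(5,-6,4)=4, clip(5,-6,4)=4, clip(8,-6,4)=4, clip(8,-6,4)=4, clip(1,-6,4)=1, clip(1,-6,4)=1 -> [0, 4, 4, 4, 4, 1, 1]

Answer: 0 4 4 4 4 1 1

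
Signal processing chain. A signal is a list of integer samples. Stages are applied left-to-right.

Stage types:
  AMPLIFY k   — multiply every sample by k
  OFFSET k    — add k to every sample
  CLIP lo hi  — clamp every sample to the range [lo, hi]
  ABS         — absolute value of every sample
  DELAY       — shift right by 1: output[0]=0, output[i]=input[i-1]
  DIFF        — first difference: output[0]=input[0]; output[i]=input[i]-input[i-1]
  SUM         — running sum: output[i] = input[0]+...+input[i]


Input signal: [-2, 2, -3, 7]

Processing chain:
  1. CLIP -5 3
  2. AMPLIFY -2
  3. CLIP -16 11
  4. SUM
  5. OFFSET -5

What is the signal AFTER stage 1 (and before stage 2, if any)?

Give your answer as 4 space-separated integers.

Input: [-2, 2, -3, 7]
Stage 1 (CLIP -5 3): clip(-2,-5,3)=-2, clip(2,-5,3)=2, clip(-3,-5,3)=-3, clip(7,-5,3)=3 -> [-2, 2, -3, 3]

Answer: -2 2 -3 3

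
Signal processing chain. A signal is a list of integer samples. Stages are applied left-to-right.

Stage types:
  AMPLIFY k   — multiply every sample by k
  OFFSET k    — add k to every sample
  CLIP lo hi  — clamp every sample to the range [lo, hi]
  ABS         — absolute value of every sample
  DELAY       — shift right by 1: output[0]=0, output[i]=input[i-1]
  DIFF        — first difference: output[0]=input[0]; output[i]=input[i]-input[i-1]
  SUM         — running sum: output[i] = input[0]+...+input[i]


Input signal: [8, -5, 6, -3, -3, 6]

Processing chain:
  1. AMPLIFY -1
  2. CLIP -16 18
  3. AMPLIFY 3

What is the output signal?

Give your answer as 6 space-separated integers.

Input: [8, -5, 6, -3, -3, 6]
Stage 1 (AMPLIFY -1): 8*-1=-8, -5*-1=5, 6*-1=-6, -3*-1=3, -3*-1=3, 6*-1=-6 -> [-8, 5, -6, 3, 3, -6]
Stage 2 (CLIP -16 18): clip(-8,-16,18)=-8, clip(5,-16,18)=5, clip(-6,-16,18)=-6, clip(3,-16,18)=3, clip(3,-16,18)=3, clip(-6,-16,18)=-6 -> [-8, 5, -6, 3, 3, -6]
Stage 3 (AMPLIFY 3): -8*3=-24, 5*3=15, -6*3=-18, 3*3=9, 3*3=9, -6*3=-18 -> [-24, 15, -18, 9, 9, -18]

Answer: -24 15 -18 9 9 -18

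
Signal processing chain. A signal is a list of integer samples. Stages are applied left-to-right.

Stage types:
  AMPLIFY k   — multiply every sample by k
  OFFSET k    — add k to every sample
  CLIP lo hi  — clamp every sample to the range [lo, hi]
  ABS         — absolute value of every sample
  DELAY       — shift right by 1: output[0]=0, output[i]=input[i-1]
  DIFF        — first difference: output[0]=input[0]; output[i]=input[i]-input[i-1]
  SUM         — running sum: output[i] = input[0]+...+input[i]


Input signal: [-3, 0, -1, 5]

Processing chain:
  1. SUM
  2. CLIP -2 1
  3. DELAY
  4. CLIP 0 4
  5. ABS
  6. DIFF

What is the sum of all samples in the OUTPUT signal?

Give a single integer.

Answer: 0

Derivation:
Input: [-3, 0, -1, 5]
Stage 1 (SUM): sum[0..0]=-3, sum[0..1]=-3, sum[0..2]=-4, sum[0..3]=1 -> [-3, -3, -4, 1]
Stage 2 (CLIP -2 1): clip(-3,-2,1)=-2, clip(-3,-2,1)=-2, clip(-4,-2,1)=-2, clip(1,-2,1)=1 -> [-2, -2, -2, 1]
Stage 3 (DELAY): [0, -2, -2, -2] = [0, -2, -2, -2] -> [0, -2, -2, -2]
Stage 4 (CLIP 0 4): clip(0,0,4)=0, clip(-2,0,4)=0, clip(-2,0,4)=0, clip(-2,0,4)=0 -> [0, 0, 0, 0]
Stage 5 (ABS): |0|=0, |0|=0, |0|=0, |0|=0 -> [0, 0, 0, 0]
Stage 6 (DIFF): s[0]=0, 0-0=0, 0-0=0, 0-0=0 -> [0, 0, 0, 0]
Output sum: 0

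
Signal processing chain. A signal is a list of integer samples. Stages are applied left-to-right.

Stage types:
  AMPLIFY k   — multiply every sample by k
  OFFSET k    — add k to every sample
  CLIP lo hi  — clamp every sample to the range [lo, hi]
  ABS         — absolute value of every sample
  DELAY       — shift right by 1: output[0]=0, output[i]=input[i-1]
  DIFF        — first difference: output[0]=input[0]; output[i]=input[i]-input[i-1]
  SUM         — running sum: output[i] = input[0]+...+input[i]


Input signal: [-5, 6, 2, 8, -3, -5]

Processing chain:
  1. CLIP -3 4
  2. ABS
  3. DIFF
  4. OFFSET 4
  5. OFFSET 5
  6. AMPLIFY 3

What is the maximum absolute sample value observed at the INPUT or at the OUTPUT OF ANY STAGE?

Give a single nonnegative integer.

Answer: 36

Derivation:
Input: [-5, 6, 2, 8, -3, -5] (max |s|=8)
Stage 1 (CLIP -3 4): clip(-5,-3,4)=-3, clip(6,-3,4)=4, clip(2,-3,4)=2, clip(8,-3,4)=4, clip(-3,-3,4)=-3, clip(-5,-3,4)=-3 -> [-3, 4, 2, 4, -3, -3] (max |s|=4)
Stage 2 (ABS): |-3|=3, |4|=4, |2|=2, |4|=4, |-3|=3, |-3|=3 -> [3, 4, 2, 4, 3, 3] (max |s|=4)
Stage 3 (DIFF): s[0]=3, 4-3=1, 2-4=-2, 4-2=2, 3-4=-1, 3-3=0 -> [3, 1, -2, 2, -1, 0] (max |s|=3)
Stage 4 (OFFSET 4): 3+4=7, 1+4=5, -2+4=2, 2+4=6, -1+4=3, 0+4=4 -> [7, 5, 2, 6, 3, 4] (max |s|=7)
Stage 5 (OFFSET 5): 7+5=12, 5+5=10, 2+5=7, 6+5=11, 3+5=8, 4+5=9 -> [12, 10, 7, 11, 8, 9] (max |s|=12)
Stage 6 (AMPLIFY 3): 12*3=36, 10*3=30, 7*3=21, 11*3=33, 8*3=24, 9*3=27 -> [36, 30, 21, 33, 24, 27] (max |s|=36)
Overall max amplitude: 36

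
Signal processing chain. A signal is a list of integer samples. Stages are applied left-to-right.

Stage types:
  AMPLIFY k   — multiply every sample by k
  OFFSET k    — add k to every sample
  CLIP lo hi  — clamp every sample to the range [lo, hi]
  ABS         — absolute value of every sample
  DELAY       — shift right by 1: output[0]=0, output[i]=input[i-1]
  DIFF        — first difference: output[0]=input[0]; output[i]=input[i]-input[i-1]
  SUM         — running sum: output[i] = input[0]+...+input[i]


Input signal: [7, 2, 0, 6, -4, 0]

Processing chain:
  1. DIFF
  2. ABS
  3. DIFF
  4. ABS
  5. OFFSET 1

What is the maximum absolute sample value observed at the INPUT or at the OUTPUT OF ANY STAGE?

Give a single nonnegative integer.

Input: [7, 2, 0, 6, -4, 0] (max |s|=7)
Stage 1 (DIFF): s[0]=7, 2-7=-5, 0-2=-2, 6-0=6, -4-6=-10, 0--4=4 -> [7, -5, -2, 6, -10, 4] (max |s|=10)
Stage 2 (ABS): |7|=7, |-5|=5, |-2|=2, |6|=6, |-10|=10, |4|=4 -> [7, 5, 2, 6, 10, 4] (max |s|=10)
Stage 3 (DIFF): s[0]=7, 5-7=-2, 2-5=-3, 6-2=4, 10-6=4, 4-10=-6 -> [7, -2, -3, 4, 4, -6] (max |s|=7)
Stage 4 (ABS): |7|=7, |-2|=2, |-3|=3, |4|=4, |4|=4, |-6|=6 -> [7, 2, 3, 4, 4, 6] (max |s|=7)
Stage 5 (OFFSET 1): 7+1=8, 2+1=3, 3+1=4, 4+1=5, 4+1=5, 6+1=7 -> [8, 3, 4, 5, 5, 7] (max |s|=8)
Overall max amplitude: 10

Answer: 10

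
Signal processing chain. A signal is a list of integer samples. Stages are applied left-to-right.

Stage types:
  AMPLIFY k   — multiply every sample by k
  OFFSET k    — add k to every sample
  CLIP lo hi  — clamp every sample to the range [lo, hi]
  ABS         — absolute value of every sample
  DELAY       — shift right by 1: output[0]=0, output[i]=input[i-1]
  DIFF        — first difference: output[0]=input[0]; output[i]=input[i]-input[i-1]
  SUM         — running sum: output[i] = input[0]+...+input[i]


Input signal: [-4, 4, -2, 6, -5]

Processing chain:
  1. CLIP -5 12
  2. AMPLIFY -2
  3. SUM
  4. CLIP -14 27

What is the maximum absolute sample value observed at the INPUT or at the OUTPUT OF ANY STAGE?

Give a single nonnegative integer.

Answer: 12

Derivation:
Input: [-4, 4, -2, 6, -5] (max |s|=6)
Stage 1 (CLIP -5 12): clip(-4,-5,12)=-4, clip(4,-5,12)=4, clip(-2,-5,12)=-2, clip(6,-5,12)=6, clip(-5,-5,12)=-5 -> [-4, 4, -2, 6, -5] (max |s|=6)
Stage 2 (AMPLIFY -2): -4*-2=8, 4*-2=-8, -2*-2=4, 6*-2=-12, -5*-2=10 -> [8, -8, 4, -12, 10] (max |s|=12)
Stage 3 (SUM): sum[0..0]=8, sum[0..1]=0, sum[0..2]=4, sum[0..3]=-8, sum[0..4]=2 -> [8, 0, 4, -8, 2] (max |s|=8)
Stage 4 (CLIP -14 27): clip(8,-14,27)=8, clip(0,-14,27)=0, clip(4,-14,27)=4, clip(-8,-14,27)=-8, clip(2,-14,27)=2 -> [8, 0, 4, -8, 2] (max |s|=8)
Overall max amplitude: 12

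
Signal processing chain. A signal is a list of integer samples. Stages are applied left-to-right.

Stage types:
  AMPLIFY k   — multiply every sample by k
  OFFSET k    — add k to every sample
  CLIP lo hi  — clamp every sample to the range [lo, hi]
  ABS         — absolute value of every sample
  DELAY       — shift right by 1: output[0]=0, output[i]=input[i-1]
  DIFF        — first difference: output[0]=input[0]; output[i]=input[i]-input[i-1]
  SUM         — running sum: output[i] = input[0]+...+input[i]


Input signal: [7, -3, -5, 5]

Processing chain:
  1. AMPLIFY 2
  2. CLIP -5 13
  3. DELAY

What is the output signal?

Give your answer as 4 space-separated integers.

Input: [7, -3, -5, 5]
Stage 1 (AMPLIFY 2): 7*2=14, -3*2=-6, -5*2=-10, 5*2=10 -> [14, -6, -10, 10]
Stage 2 (CLIP -5 13): clip(14,-5,13)=13, clip(-6,-5,13)=-5, clip(-10,-5,13)=-5, clip(10,-5,13)=10 -> [13, -5, -5, 10]
Stage 3 (DELAY): [0, 13, -5, -5] = [0, 13, -5, -5] -> [0, 13, -5, -5]

Answer: 0 13 -5 -5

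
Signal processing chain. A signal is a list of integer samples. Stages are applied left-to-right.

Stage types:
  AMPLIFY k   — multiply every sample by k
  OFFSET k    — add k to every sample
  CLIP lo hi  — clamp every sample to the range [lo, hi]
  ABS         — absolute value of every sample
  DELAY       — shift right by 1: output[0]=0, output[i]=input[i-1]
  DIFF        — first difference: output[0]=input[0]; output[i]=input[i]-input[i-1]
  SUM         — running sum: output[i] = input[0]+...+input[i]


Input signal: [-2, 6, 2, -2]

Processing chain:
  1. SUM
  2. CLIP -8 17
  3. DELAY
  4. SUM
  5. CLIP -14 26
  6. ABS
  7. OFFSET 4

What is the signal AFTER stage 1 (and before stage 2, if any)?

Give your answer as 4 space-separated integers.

Answer: -2 4 6 4

Derivation:
Input: [-2, 6, 2, -2]
Stage 1 (SUM): sum[0..0]=-2, sum[0..1]=4, sum[0..2]=6, sum[0..3]=4 -> [-2, 4, 6, 4]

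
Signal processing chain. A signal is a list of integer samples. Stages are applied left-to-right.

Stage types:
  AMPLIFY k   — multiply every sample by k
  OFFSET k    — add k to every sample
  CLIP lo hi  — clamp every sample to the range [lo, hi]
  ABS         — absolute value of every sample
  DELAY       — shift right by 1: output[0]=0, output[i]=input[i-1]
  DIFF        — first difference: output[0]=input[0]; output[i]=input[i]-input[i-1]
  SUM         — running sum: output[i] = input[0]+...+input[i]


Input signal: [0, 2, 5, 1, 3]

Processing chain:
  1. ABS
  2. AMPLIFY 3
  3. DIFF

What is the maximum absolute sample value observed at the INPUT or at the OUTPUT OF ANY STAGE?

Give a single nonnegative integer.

Input: [0, 2, 5, 1, 3] (max |s|=5)
Stage 1 (ABS): |0|=0, |2|=2, |5|=5, |1|=1, |3|=3 -> [0, 2, 5, 1, 3] (max |s|=5)
Stage 2 (AMPLIFY 3): 0*3=0, 2*3=6, 5*3=15, 1*3=3, 3*3=9 -> [0, 6, 15, 3, 9] (max |s|=15)
Stage 3 (DIFF): s[0]=0, 6-0=6, 15-6=9, 3-15=-12, 9-3=6 -> [0, 6, 9, -12, 6] (max |s|=12)
Overall max amplitude: 15

Answer: 15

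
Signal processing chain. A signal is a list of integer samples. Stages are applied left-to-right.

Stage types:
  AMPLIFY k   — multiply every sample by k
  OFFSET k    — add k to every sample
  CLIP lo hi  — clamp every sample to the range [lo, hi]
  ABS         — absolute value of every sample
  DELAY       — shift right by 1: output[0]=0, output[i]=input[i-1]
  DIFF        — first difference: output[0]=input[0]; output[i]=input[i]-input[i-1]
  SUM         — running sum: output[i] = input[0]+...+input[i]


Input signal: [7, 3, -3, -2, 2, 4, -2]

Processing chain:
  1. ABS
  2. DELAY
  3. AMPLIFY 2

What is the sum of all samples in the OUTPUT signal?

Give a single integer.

Answer: 42

Derivation:
Input: [7, 3, -3, -2, 2, 4, -2]
Stage 1 (ABS): |7|=7, |3|=3, |-3|=3, |-2|=2, |2|=2, |4|=4, |-2|=2 -> [7, 3, 3, 2, 2, 4, 2]
Stage 2 (DELAY): [0, 7, 3, 3, 2, 2, 4] = [0, 7, 3, 3, 2, 2, 4] -> [0, 7, 3, 3, 2, 2, 4]
Stage 3 (AMPLIFY 2): 0*2=0, 7*2=14, 3*2=6, 3*2=6, 2*2=4, 2*2=4, 4*2=8 -> [0, 14, 6, 6, 4, 4, 8]
Output sum: 42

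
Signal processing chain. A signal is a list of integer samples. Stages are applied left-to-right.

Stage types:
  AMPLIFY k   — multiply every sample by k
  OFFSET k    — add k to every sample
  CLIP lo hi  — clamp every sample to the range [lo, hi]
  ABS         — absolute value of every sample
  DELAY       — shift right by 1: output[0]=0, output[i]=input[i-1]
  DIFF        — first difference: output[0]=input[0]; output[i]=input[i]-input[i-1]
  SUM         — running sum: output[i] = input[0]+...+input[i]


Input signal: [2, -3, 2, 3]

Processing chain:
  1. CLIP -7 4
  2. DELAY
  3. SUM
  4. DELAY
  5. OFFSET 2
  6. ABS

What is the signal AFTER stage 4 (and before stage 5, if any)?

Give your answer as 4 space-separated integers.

Input: [2, -3, 2, 3]
Stage 1 (CLIP -7 4): clip(2,-7,4)=2, clip(-3,-7,4)=-3, clip(2,-7,4)=2, clip(3,-7,4)=3 -> [2, -3, 2, 3]
Stage 2 (DELAY): [0, 2, -3, 2] = [0, 2, -3, 2] -> [0, 2, -3, 2]
Stage 3 (SUM): sum[0..0]=0, sum[0..1]=2, sum[0..2]=-1, sum[0..3]=1 -> [0, 2, -1, 1]
Stage 4 (DELAY): [0, 0, 2, -1] = [0, 0, 2, -1] -> [0, 0, 2, -1]

Answer: 0 0 2 -1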